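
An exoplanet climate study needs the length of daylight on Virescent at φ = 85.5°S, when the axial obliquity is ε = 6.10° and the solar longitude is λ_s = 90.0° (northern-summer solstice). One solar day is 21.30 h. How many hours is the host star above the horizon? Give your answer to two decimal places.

0.00 h

Solar declination: sin δ = sin ε · sin λ_s = sin 6.10° × sin 90.0° = 0.10626, so δ = +6.100°.
cos H₀ = −tan φ · tan δ = 1.3579 ≥ 1, so the host star never rises (polar night) and H₀ = 0.
Daylight = 2H₀/(2π) × 21.30 h = (0.0000/π) × 21.30 = 0.00 h.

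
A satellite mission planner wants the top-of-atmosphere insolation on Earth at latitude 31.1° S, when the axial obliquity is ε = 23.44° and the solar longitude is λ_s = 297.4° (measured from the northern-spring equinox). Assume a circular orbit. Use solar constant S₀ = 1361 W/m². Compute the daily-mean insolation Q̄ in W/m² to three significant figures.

Solar declination: sin δ = sin ε · sin λ_s = sin 23.44° × sin 297.4° = -0.35316, so δ = -20.681°.
cos H₀ = −tan(-31.1°) tan(-20.681°) = -0.2277, H₀ = 1.8005 rad.
Bracket: H₀ sin φ sin δ + cos φ cos δ sin H₀ = 1.8005×-0.51653×-0.35316 + 0.85627×0.93556×0.97373 = 0.328443 + 0.780047 = 1.108490.
Q̄ = (S₀/π) × [bracket] = (1361/π) × 1.108490 = 480.2 W/m².

Q̄ ≈ 480 W/m²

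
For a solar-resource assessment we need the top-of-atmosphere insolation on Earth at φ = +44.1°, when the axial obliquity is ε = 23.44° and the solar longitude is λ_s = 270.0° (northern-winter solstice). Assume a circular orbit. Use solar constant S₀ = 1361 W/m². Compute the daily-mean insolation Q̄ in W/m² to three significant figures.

Solar declination: sin δ = sin ε · sin λ_s = sin 23.44° × sin 270.0° = -0.39779, so δ = -23.440°.
cos H₀ = −tan(+44.1°) tan(-23.440°) = 0.4202, H₀ = 1.1372 rad.
Bracket: H₀ sin φ sin δ + cos φ cos δ sin H₀ = 1.1372×0.69591×-0.39779 + 0.71813×0.91748×0.90745 = -0.314807 + 0.597892 = 0.283085.
Q̄ = (S₀/π) × [bracket] = (1361/π) × 0.283085 = 122.6 W/m².

Q̄ ≈ 123 W/m²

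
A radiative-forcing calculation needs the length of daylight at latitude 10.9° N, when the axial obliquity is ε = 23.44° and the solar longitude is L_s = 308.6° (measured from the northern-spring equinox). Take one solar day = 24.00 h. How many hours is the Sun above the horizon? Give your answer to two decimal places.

Solar declination: sin δ = sin ε · sin L_s = sin 23.44° × sin 308.6° = -0.31088, so δ = -18.112°.
cos h₀ = −tan ϕ · tan δ = −tan(+10.9°) × tan(-18.112°) = 0.0630, so h₀ = 1.5078 rad = 86.39°.
Daylight = 2h₀/(2π) × 24.00 h = (1.5078/π) × 24.00 = 11.52 h.

11.52 h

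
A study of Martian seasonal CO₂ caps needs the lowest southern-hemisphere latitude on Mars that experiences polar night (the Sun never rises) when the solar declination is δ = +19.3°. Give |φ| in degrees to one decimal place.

Polar night requires cos H₀ = −tan φ tan δ ≥ 1, i.e. tan φ tan δ ≤ −1.
The boundary is |tan φ| · |tan δ| = 1, so |φ| = 90° − |δ| = 90° − 19.3° = 70.7° in the southern hemisphere.

|φ| = 70.7°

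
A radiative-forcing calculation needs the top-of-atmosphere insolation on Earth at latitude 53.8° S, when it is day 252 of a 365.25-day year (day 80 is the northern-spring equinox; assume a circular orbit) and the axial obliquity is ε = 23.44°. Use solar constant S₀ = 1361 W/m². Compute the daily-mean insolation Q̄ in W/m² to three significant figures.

Q̄ ≈ 217 W/m²

Solar longitude: λ_s = 360° × (252 − 80)/365.25 = 169.528°.
sin δ = sin 23.44° × sin 169.528° = 0.07230, so δ = +4.146°.
cos H₀ = −tan(-53.8°) tan(+4.146°) = 0.0990, H₀ = 1.4716 rad.
Bracket: H₀ sin φ sin δ + cos φ cos δ sin H₀ = 1.4716×-0.80696×0.07230 + 0.59061×0.99738×0.99508 = -0.085858 + 0.586164 = 0.500306.
Q̄ = (S₀/π) × [bracket] = (1361/π) × 0.500306 = 216.7 W/m².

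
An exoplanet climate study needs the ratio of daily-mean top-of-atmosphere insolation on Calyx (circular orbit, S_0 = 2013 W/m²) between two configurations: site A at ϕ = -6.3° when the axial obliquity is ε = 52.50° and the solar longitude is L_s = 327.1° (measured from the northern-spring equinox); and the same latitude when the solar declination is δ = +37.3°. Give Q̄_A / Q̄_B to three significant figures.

Q̄_A / Q̄_B ≈ 1.41

— Configuration A (ϕ=-6.3°):
Solar declination: sin δ = sin ε · sin L_s = sin 52.50° × sin 327.1° = -0.43093, so δ = -25.527°.
cos h₀ = −tan(-6.3°) tan(-25.527°) = -0.0527, h₀ = 1.6235 rad.
Bracket: h₀ sin ϕ sin δ + cos ϕ cos δ sin h₀ = 1.6235×-0.10973×-0.43093 + 0.99396×0.90239×0.99861 = 0.076769 + 0.895693 = 0.972462.
Q̄ = (S_0/π) × [bracket] = (2013/π) × 0.972462 = 623.11 W/m².
— Configuration B (ϕ=-6.3°):
cos h₀ = −tan(-6.3°) tan(+37.300°) = 0.0841, h₀ = 1.4866 rad.
Bracket: h₀ sin ϕ sin δ + cos ϕ cos δ sin h₀ = 1.4866×-0.10973×0.60599 + 0.99396×0.79547×0.99646 = -0.098852 + 0.787866 = 0.689014.
Q̄ = (S_0/π) × [bracket] = (2013/π) × 0.689014 = 441.49 W/m².
Ratio Q̄_A / Q̄_B = 623.11 / 441.49 = 1.411.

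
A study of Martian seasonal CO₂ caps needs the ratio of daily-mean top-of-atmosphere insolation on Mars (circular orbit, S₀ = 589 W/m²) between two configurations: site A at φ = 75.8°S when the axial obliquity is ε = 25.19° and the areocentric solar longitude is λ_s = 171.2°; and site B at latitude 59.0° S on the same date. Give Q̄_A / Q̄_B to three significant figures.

Q̄_A / Q̄_B ≈ 0.358

— Configuration A (φ=-75.8°):
sin δ = sin 25.19° × sin 171.2° = 0.06511, so δ = +3.733°.
cos H₀ = −tan(-75.8°) tan(+3.733°) = 0.2579, H₀ = 1.3100 rad.
Bracket: H₀ sin φ sin δ + cos φ cos δ sin H₀ = 1.3100×-0.96945×0.06511 + 0.24531×0.99788×0.96618 = -0.082688 + 0.236511 = 0.153823.
Q̄ = (S₀/π) × [bracket] = (589/π) × 0.153823 = 28.839 W/m².
— Configuration B (φ=-59.0°):
cos H₀ = −tan(-59.0°) tan(+3.733°) = 0.1086, H₀ = 1.4620 rad.
Bracket: H₀ sin φ sin δ + cos φ cos δ sin H₀ = 1.4620×-0.85717×0.06511 + 0.51504×0.99788×0.99409 = -0.081595 + 0.510911 = 0.429316.
Q̄ = (S₀/π) × [bracket] = (589/π) × 0.429316 = 80.490 W/m².
Ratio Q̄_A / Q̄_B = 28.839 / 80.490 = 0.3583.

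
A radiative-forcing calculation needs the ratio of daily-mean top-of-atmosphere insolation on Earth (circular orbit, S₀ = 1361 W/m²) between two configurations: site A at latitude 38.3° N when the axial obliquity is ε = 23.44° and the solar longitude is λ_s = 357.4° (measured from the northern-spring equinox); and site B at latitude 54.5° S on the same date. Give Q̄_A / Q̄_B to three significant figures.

— Configuration A (φ=+38.3°):
Solar declination: sin δ = sin ε · sin λ_s = sin 23.44° × sin 357.4° = -0.01804, so δ = -1.034°.
cos H₀ = −tan(+38.3°) tan(-1.034°) = 0.0143, H₀ = 1.5565 rad.
Bracket: H₀ sin φ sin δ + cos φ cos δ sin H₀ = 1.5565×0.61978×-0.01804 + 0.78478×0.99984×0.99990 = -0.017403 + 0.784576 = 0.767173.
Q̄ = (S₀/π) × [bracket] = (1361/π) × 0.767173 = 332.35 W/m².
— Configuration B (φ=-54.5°):
cos H₀ = −tan(-54.5°) tan(-1.034°) = -0.0253, H₀ = 1.5961 rad.
Bracket: H₀ sin φ sin δ + cos φ cos δ sin H₀ = 1.5961×-0.81412×-0.01804 + 0.58070×0.99984×0.99968 = 0.023441 + 0.580421 = 0.603862.
Q̄ = (S₀/π) × [bracket] = (1361/π) × 0.603862 = 261.60 W/m².
Ratio Q̄_A / Q̄_B = 332.35 / 261.60 = 1.270.

Q̄_A / Q̄_B ≈ 1.27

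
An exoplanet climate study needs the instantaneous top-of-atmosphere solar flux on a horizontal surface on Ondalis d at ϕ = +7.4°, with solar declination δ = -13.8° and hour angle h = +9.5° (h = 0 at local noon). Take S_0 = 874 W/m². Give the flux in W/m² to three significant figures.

cos θ_z = sin ϕ sin δ + cos ϕ cos δ cos h = -0.030722 + 0.949838 = 0.919116.
Flux = S_0 · cos θ_z = 874 × 0.919116 = 803.3 W/m².

803 W/m²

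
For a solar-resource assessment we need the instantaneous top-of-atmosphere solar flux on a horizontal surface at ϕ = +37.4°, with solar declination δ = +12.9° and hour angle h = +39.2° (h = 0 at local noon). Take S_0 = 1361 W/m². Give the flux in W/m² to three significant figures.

1.00e+03 W/m²

cos θ_z = sin ϕ sin δ + cos ϕ cos δ cos h = 0.135597 + 0.600090 = 0.735687.
Flux = S_0 · cos θ_z = 1361 × 0.735687 = 1001 W/m².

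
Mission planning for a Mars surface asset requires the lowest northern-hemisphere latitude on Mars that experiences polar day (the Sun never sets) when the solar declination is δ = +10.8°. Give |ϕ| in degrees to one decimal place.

|ϕ| = 79.2°

Polar day requires cos h₀ = −tan ϕ tan δ ≤ −1, i.e. tan ϕ tan δ ≥ 1.
The boundary is |tan ϕ| · |tan δ| = 1, so |ϕ| = 90° − |δ| = 90° − 10.8° = 79.2° in the northern hemisphere.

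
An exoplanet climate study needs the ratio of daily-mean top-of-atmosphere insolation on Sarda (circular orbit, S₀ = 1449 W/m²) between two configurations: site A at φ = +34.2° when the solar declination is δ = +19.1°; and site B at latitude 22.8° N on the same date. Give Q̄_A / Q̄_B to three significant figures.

Q̄_A / Q̄_B ≈ 1.01

— Configuration A (φ=+34.2°):
cos H₀ = −tan(+34.2°) tan(+19.100°) = -0.2353, H₀ = 1.8084 rad.
Bracket: H₀ sin φ sin δ + cos φ cos δ sin H₀ = 1.8084×0.56208×0.32722 + 0.82708×0.94495×0.97191 = 0.332608 + 0.759596 = 1.092204.
Q̄ = (S₀/π) × [bracket] = (1449/π) × 1.092204 = 503.76 W/m².
— Configuration B (φ=+22.8°):
cos H₀ = −tan(+22.8°) tan(+19.100°) = -0.1456, H₀ = 1.7169 rad.
Bracket: H₀ sin φ sin δ + cos φ cos δ sin H₀ = 1.7169×0.38752×0.32722 + 0.92186×0.94495×0.98935 = 0.217710 + 0.861834 = 1.079544.
Q̄ = (S₀/π) × [bracket] = (1449/π) × 1.079544 = 497.92 W/m².
Ratio Q̄_A / Q̄_B = 503.76 / 497.92 = 1.012.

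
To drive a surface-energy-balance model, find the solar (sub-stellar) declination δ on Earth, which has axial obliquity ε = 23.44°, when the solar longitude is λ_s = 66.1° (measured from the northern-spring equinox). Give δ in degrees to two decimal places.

sin δ = sin ε · sin λ_s = sin 23.44° × sin 66.1° = 0.363680.
δ = arcsin(0.363680) = +21.33°.

δ = +21.33°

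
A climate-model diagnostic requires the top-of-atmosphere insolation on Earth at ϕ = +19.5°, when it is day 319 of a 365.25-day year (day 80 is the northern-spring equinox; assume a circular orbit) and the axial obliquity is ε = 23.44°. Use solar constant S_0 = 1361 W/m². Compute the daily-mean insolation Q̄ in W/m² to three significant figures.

Q̄ ≈ 314 W/m²

Solar longitude: L_s = 360° × (319 − 80)/365.25 = 235.565°.
sin δ = sin 23.44° × sin 235.565° = -0.32808, so δ = -19.152°.
cos h₀ = −tan(+19.5°) tan(-19.152°) = 0.1230, h₀ = 1.4475 rad.
Bracket: h₀ sin ϕ sin δ + cos ϕ cos δ sin h₀ = 1.4475×0.33381×-0.32808 + 0.94264×0.94465×0.99241 = -0.158525 + 0.883706 = 0.725181.
Q̄ = (S_0/π) × [bracket] = (1361/π) × 0.725181 = 314.2 W/m².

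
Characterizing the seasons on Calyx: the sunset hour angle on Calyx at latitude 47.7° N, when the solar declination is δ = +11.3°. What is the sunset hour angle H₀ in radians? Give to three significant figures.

H₀ = 1.79 rad

cos H₀ = −tan φ · tan δ = −tan(+47.7°) × tan(+11.300°) = -0.2196, so H₀ = 1.7922 rad = 102.69°.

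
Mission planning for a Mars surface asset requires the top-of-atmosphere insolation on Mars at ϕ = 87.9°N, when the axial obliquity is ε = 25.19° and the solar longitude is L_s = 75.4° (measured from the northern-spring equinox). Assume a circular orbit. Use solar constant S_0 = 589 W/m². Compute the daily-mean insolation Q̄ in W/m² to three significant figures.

Q̄ ≈ 242 W/m²

Solar declination: sin δ = sin ε · sin L_s = sin 25.19° × sin 75.4° = 0.41188, so δ = +24.323°.
cos h₀ = −tan(+87.9°) tan(+24.323°) = -12.3266 ≤ −1 ⇒ polar day, h₀ = π.
Bracket: h₀ sin ϕ sin δ + cos ϕ cos δ sin h₀ = 3.1416×0.99933×0.41188 + 0.03664×0.91124×0.00000 = 1.293095 + 0.000000 = 1.293095.
Q̄ = (S_0/π) × [bracket] = (589/π) × 1.293095 = 242.4 W/m².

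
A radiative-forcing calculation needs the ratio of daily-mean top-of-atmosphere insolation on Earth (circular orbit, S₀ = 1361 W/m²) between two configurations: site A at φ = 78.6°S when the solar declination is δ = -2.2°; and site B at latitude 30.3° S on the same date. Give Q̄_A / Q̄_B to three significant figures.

— Configuration A (φ=-78.6°):
cos H₀ = −tan(-78.6°) tan(-2.200°) = -0.1905, H₀ = 1.7625 rad.
Bracket: H₀ sin φ sin δ + cos φ cos δ sin H₀ = 1.7625×-0.98027×-0.03839 + 0.19766×0.99926×0.98168 = 0.066327 + 0.193895 = 0.260222.
Q̄ = (S₀/π) × [bracket] = (1361/π) × 0.260222 = 112.73 W/m².
— Configuration B (φ=-30.3°):
cos H₀ = −tan(-30.3°) tan(-2.200°) = -0.0224, H₀ = 1.5932 rad.
Bracket: H₀ sin φ sin δ + cos φ cos δ sin H₀ = 1.5932×-0.50453×-0.03839 + 0.86340×0.99926×0.99975 = 0.030859 + 0.862545 = 0.893404.
Q̄ = (S₀/π) × [bracket] = (1361/π) × 0.893404 = 387.04 W/m².
Ratio Q̄_A / Q̄_B = 112.73 / 387.04 = 0.2913.

Q̄_A / Q̄_B ≈ 0.291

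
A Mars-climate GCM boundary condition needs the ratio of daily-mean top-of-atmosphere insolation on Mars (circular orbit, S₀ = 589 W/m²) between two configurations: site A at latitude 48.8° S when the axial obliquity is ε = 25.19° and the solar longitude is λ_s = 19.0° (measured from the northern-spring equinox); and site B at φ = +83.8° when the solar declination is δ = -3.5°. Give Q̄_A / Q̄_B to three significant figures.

— Configuration A (φ=-48.8°):
Solar declination: sin δ = sin ε · sin λ_s = sin 25.19° × sin 19.0° = 0.13857, so δ = +7.965°.
cos H₀ = −tan(-48.8°) tan(+7.965°) = 0.1598, H₀ = 1.4103 rad.
Bracket: H₀ sin φ sin δ + cos φ cos δ sin H₀ = 1.4103×-0.75241×0.13857 + 0.65869×0.99035×0.98714 = -0.147040 + 0.643945 = 0.496905.
Q̄ = (S₀/π) × [bracket] = (589/π) × 0.496905 = 93.162 W/m².
— Configuration B (φ=+83.8°):
cos H₀ = −tan(+83.8°) tan(-3.500°) = 0.5630, H₀ = 0.9728 rad.
Bracket: H₀ sin φ sin δ + cos φ cos δ sin H₀ = 0.9728×0.99415×-0.06105 + 0.10800×0.99813×0.82645 = -0.059042 + 0.089090 = 0.030048.
Q̄ = (S₀/π) × [bracket] = (589/π) × 0.030048 = 5.6335 W/m².
Ratio Q̄_A / Q̄_B = 93.162 / 5.6335 = 16.54.

Q̄_A / Q̄_B ≈ 16.5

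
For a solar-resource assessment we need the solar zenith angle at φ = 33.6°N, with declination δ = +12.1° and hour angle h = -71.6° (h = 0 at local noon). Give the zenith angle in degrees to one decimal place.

θ_z = 68.1°

cos θ_z = sin φ sin δ + cos φ cos δ cos h = 0.116001 + 0.257070 = 0.373071.
θ_z = arccos(0.373071) = 68.1°.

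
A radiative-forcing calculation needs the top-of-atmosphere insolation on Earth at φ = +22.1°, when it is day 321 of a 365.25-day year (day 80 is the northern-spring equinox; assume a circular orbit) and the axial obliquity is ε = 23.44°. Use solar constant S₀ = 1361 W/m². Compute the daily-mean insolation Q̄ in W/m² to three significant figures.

Solar longitude: λ_s = 360° × (321 − 80)/365.25 = 237.536°.
sin δ = sin 23.44° × sin 237.536° = -0.33563, so δ = -19.611°.
cos H₀ = −tan(+22.1°) tan(-19.611°) = 0.1447, H₀ = 1.4256 rad.
Bracket: H₀ sin φ sin δ + cos φ cos δ sin H₀ = 1.4256×0.37622×-0.33563 + 0.92653×0.94200×0.98948 = -0.180012 + 0.863609 = 0.683597.
Q̄ = (S₀/π) × [bracket] = (1361/π) × 0.683597 = 296.1 W/m².

Q̄ ≈ 296 W/m²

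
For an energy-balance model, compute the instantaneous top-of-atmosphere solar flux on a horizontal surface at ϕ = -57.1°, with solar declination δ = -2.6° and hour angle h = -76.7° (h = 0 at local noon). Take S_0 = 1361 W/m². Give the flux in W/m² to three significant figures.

222 W/m²

cos θ_z = sin ϕ sin δ + cos ϕ cos δ cos h = 0.038088 + 0.124829 = 0.162917.
Flux = S_0 · cos θ_z = 1361 × 0.162917 = 221.7 W/m².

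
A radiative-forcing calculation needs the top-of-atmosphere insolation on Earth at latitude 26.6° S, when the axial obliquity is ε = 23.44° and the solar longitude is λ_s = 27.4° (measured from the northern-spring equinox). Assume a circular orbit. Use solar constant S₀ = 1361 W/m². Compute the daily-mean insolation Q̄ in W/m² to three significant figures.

Solar declination: sin δ = sin ε · sin λ_s = sin 23.44° × sin 27.4° = 0.18306, so δ = +10.548°.
cos H₀ = −tan(-26.6°) tan(+10.548°) = 0.0932, H₀ = 1.4774 rad.
Bracket: H₀ sin φ sin δ + cos φ cos δ sin H₀ = 1.4774×-0.44776×0.18306 + 0.89415×0.98310×0.99564 = -0.121098 + 0.875206 = 0.754108.
Q̄ = (S₀/π) × [bracket] = (1361/π) × 0.754108 = 326.7 W/m².

Q̄ ≈ 327 W/m²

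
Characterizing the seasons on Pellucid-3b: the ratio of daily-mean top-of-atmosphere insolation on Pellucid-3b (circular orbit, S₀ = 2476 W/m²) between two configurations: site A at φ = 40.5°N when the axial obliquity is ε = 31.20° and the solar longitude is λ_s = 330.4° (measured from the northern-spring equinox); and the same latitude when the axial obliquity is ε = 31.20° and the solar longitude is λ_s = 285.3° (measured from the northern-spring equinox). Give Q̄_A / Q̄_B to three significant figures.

— Configuration A (φ=+40.5°):
Solar declination: sin δ = sin ε · sin λ_s = sin 31.20° × sin 330.4° = -0.25588, so δ = -14.825°.
cos H₀ = −tan(+40.5°) tan(-14.825°) = 0.2261, H₀ = 1.3428 rad.
Bracket: H₀ sin φ sin δ + cos φ cos δ sin H₀ = 1.3428×0.64945×-0.25588 + 0.76041×0.96671×0.97411 = -0.223148 + 0.716064 = 0.492916.
Q̄ = (S₀/π) × [bracket] = (2476/π) × 0.492916 = 388.48 W/m².
— Configuration B (φ=+40.5°):
Solar declination: sin δ = sin ε · sin λ_s = sin 31.20° × sin 285.3° = -0.49967, so δ = -29.978°.
cos H₀ = −tan(+40.5°) tan(-29.978°) = 0.4927, H₀ = 1.0556 rad.
Bracket: H₀ sin φ sin δ + cos φ cos δ sin H₀ = 1.0556×0.64945×-0.49967 + 0.76041×0.86622×0.87022 = -0.342553 + 0.573199 = 0.230646.
Q̄ = (S₀/π) × [bracket] = (2476/π) × 0.230646 = 181.78 W/m².
Ratio Q̄_A / Q̄_B = 388.48 / 181.78 = 2.137.

Q̄_A / Q̄_B ≈ 2.14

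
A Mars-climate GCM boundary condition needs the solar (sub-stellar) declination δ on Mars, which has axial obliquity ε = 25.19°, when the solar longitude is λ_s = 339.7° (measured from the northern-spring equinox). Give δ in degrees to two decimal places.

sin δ = sin ε · sin λ_s = sin 25.19° × sin 339.7° = -0.147663.
δ = arcsin(-0.147663) = -8.49°.

δ = -8.49°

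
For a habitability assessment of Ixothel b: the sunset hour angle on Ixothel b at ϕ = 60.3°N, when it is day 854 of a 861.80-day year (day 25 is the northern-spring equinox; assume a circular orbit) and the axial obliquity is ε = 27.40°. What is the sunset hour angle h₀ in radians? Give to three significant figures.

h₀ = 1.38 rad

Solar longitude: L_s = 360° × (854 − 25)/861.80 = 346.298°.
sin δ = sin 27.40° × sin 346.298° = -0.10900, so δ = -6.258°.
cos h₀ = −tan ϕ · tan δ = −tan(+60.3°) × tan(-6.258°) = 0.1923, so h₀ = 1.3773 rad = 78.92°.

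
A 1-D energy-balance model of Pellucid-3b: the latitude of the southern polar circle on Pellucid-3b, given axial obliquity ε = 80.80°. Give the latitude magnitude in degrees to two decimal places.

9.20°

The polar circle is the lowest latitude that experiences at least one full rotation of continuous darkness at the northern-summer solstice; it lies at |φ| = 90° − ε = 90° − 80.80° = 9.20°.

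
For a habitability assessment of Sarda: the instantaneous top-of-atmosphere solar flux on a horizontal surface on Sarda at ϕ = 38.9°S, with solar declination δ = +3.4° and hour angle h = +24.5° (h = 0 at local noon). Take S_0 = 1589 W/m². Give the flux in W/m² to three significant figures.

cos θ_z = sin ϕ sin δ + cos ϕ cos δ cos h = -0.037242 + 0.706925 = 0.669683.
Flux = S_0 · cos θ_z = 1589 × 0.669683 = 1064 W/m².

1.06e+03 W/m²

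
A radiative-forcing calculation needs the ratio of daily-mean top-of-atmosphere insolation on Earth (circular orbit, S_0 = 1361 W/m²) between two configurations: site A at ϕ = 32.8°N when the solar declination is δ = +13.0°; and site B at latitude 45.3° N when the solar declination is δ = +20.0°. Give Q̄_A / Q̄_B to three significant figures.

— Configuration A (ϕ=+32.8°):
cos h₀ = −tan(+32.8°) tan(+13.000°) = -0.1488, h₀ = 1.7201 rad.
Bracket: h₀ sin ϕ sin δ + cos ϕ cos δ sin h₀ = 1.7201×0.54171×0.22495 + 0.84057×0.97437×0.98887 = 0.209607 + 0.809910 = 1.019517.
Q̄ = (S_0/π) × [bracket] = (1361/π) × 1.019517 = 441.67 W/m².
— Configuration B (ϕ=+45.3°):
cos h₀ = −tan(+45.3°) tan(+20.000°) = -0.3678, h₀ = 1.9474 rad.
Bracket: h₀ sin ϕ sin δ + cos ϕ cos δ sin h₀ = 1.9474×0.71080×0.34202 + 0.70339×0.93969×0.92990 = 0.473428 + 0.614635 = 1.088063.
Q̄ = (S_0/π) × [bracket] = (1361/π) × 1.088063 = 471.37 W/m².
Ratio Q̄_A / Q̄_B = 441.67 / 471.37 = 0.9370.

Q̄_A / Q̄_B ≈ 0.937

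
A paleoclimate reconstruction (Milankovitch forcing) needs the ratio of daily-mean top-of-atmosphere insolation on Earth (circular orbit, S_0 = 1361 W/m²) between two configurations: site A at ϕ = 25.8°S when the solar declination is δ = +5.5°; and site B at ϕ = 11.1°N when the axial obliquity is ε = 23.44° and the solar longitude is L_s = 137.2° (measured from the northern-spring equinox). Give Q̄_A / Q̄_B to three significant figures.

— Configuration A (ϕ=-25.8°):
cos h₀ = −tan(-25.8°) tan(+5.500°) = 0.0465, h₀ = 1.5242 rad.
Bracket: h₀ sin ϕ sin δ + cos ϕ cos δ sin h₀ = 1.5242×-0.43523×0.09585 + 0.90032×0.99540×0.99892 = -0.063585 + 0.895211 = 0.831626.
Q̄ = (S_0/π) × [bracket] = (1361/π) × 0.831626 = 360.28 W/m².
— Configuration B (ϕ=+11.1°):
Solar declination: sin δ = sin ε · sin L_s = sin 23.44° × sin 137.2° = 0.27027, so δ = +15.681°.
cos h₀ = −tan(+11.1°) tan(+15.681°) = -0.0551, h₀ = 1.6259 rad.
Bracket: h₀ sin ϕ sin δ + cos ϕ cos δ sin h₀ = 1.6259×0.19252×0.27027 + 0.98129×0.96278×0.99848 = 0.084599 + 0.943330 = 1.027929.
Q̄ = (S_0/π) × [bracket] = (1361/π) × 1.027929 = 445.32 W/m².
Ratio Q̄_A / Q̄_B = 360.28 / 445.32 = 0.8090.

Q̄_A / Q̄_B ≈ 0.809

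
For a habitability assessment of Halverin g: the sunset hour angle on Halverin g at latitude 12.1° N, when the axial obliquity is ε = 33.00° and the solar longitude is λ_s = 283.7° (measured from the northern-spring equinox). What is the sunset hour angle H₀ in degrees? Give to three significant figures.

Solar declination: sin δ = sin ε · sin λ_s = sin 33.00° × sin 283.7° = -0.52914, so δ = -31.948°.
cos H₀ = −tan φ · tan δ = −tan(+12.1°) × tan(-31.948°) = 0.1337, so H₀ = 1.4367 rad = 82.32°.

H₀ = 82.3°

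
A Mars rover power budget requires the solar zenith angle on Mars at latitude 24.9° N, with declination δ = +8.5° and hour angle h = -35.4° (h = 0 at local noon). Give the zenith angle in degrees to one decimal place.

cos θ_z = sin ϕ sin δ + cos ϕ cos δ cos h = 0.062233 + 0.731236 = 0.793469.
θ_z = arccos(0.793469) = 37.5°.

θ_z = 37.5°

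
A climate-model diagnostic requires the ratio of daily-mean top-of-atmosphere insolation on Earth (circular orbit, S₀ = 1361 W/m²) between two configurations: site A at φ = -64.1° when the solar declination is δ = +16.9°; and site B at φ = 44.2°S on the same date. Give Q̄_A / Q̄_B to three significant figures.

— Configuration A (φ=-64.1°):
cos H₀ = −tan(-64.1°) tan(+16.900°) = 0.6257, H₀ = 0.8948 rad.
Bracket: H₀ sin φ sin δ + cos φ cos δ sin H₀ = 0.8948×-0.89956×0.29070 + 0.43680×0.95681×0.78006 = -0.233992 + 0.326014 = 0.092022.
Q̄ = (S₀/π) × [bracket] = (1361/π) × 0.092022 = 39.866 W/m².
— Configuration B (φ=-44.2°):
cos H₀ = −tan(-44.2°) tan(+16.900°) = 0.2955, H₀ = 1.2709 rad.
Bracket: H₀ sin φ sin δ + cos φ cos δ sin H₀ = 1.2709×-0.69717×0.29070 + 0.71691×0.95681×0.95536 = -0.257570 + 0.655326 = 0.397756.
Q̄ = (S₀/π) × [bracket] = (1361/π) × 0.397756 = 172.32 W/m².
Ratio Q̄_A / Q̄_B = 39.866 / 172.32 = 0.2313.

Q̄_A / Q̄_B ≈ 0.231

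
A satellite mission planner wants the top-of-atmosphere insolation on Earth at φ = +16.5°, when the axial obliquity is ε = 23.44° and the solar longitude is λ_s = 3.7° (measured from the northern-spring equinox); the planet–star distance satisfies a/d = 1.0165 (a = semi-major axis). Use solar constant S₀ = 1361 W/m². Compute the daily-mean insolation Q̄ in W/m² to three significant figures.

Solar declination: sin δ = sin ε · sin λ_s = sin 23.44° × sin 3.7° = 0.02567, so δ = +1.471°.
cos H₀ = −tan(+16.5°) tan(+1.471°) = -0.0076, H₀ = 1.5784 rad.
Bracket: H₀ sin φ sin δ + cos φ cos δ sin H₀ = 1.5784×0.28402×0.02567 + 0.95882×0.99967×0.99997 = 0.011508 + 0.958475 = 0.969983.
Inverse-square distance factor (a/d)² = 1.0165² = 1.033272.
Q̄ = (S₀/π) × 1.033272 × [bracket] = (1361/π) × 1.033272 × 0.969983 = 434.2 W/m².

Q̄ ≈ 434 W/m²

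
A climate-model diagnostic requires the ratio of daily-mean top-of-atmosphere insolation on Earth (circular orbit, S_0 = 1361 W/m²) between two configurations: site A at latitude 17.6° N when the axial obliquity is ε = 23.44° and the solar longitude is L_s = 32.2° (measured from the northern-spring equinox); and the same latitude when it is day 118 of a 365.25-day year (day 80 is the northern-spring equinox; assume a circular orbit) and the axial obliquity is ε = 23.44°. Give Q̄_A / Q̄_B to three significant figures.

Q̄_A / Q̄_B ≈ 0.992

— Configuration A (ϕ=+17.6°):
Solar declination: sin δ = sin ε · sin L_s = sin 23.44° × sin 32.2° = 0.21197, so δ = +12.238°.
cos h₀ = −tan(+17.6°) tan(+12.238°) = -0.0688, h₀ = 1.6397 rad.
Bracket: h₀ sin ϕ sin δ + cos ϕ cos δ sin h₀ = 1.6397×0.30237×0.21197 + 0.95319×0.97728×0.99763 = 0.105094 + 0.929326 = 1.034420.
Q̄ = (S_0/π) × [bracket] = (1361/π) × 1.034420 = 448.13 W/m².
— Configuration B (ϕ=+17.6°):
Solar longitude: L_s = 360° × (118 − 80)/365.25 = 37.454°.
sin δ = sin 23.44° × sin 37.454° = 0.24190, so δ = +13.999°.
cos h₀ = −tan(+17.6°) tan(+13.999°) = -0.0791, h₀ = 1.6500 rad.
Bracket: h₀ sin ϕ sin δ + cos ϕ cos δ sin h₀ = 1.6500×0.30237×0.24190 + 0.95319×0.97030×0.99687 = 0.120686 + 0.921985 = 1.042671.
Q̄ = (S_0/π) × [bracket] = (1361/π) × 1.042671 = 451.71 W/m².
Ratio Q̄_A / Q̄_B = 448.13 / 451.71 = 0.9921.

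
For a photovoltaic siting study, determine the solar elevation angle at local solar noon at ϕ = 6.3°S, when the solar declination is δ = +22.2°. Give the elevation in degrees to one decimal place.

61.5°

At local noon the hour angle is zero, so the zenith angle equals |ϕ − δ| = |-6.3° − (+22.200°)| = 28.500°.
Elevation = 90° − 28.500° = 61.5°.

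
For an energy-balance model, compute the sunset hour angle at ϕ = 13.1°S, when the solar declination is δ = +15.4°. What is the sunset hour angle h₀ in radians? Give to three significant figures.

cos h₀ = −tan ϕ · tan δ = −tan(-13.1°) × tan(+15.400°) = 0.0641, so h₀ = 1.5067 rad = 86.32°.

h₀ = 1.51 rad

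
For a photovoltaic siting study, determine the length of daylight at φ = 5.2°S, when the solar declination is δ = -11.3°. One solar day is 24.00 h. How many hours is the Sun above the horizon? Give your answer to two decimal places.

12.14 h

cos H₀ = −tan φ · tan δ = −tan(-5.2°) × tan(-11.300°) = -0.0182, so H₀ = 1.5890 rad = 91.04°.
Daylight = 2H₀/(2π) × 24.00 h = (1.5890/π) × 24.00 = 12.14 h.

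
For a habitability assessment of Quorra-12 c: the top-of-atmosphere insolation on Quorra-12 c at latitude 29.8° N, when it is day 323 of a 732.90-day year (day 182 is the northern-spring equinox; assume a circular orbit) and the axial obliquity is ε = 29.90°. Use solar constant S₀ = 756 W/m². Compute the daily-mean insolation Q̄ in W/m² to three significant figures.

Q̄ ≈ 281 W/m²

Solar longitude: λ_s = 360° × (323 − 182)/732.90 = 69.259°.
sin δ = sin 29.90° × sin 69.259° = 0.46618, so δ = +27.787°.
cos H₀ = −tan(+29.8°) tan(+27.787°) = -0.3018, H₀ = 1.8774 rad.
Bracket: H₀ sin φ sin δ + cos φ cos δ sin H₀ = 1.8774×0.49697×0.46618 + 0.86777×0.88469×0.95338 = 0.434951 + 0.731917 = 1.166868.
Q̄ = (S₀/π) × [bracket] = (756/π) × 1.166868 = 280.8 W/m².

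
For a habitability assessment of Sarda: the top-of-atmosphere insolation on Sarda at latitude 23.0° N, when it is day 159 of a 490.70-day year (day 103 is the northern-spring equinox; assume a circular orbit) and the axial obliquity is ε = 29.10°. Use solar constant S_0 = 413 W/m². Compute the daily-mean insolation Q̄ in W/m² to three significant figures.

Q̄ ≈ 142 W/m²

Solar longitude: L_s = 360° × (159 − 103)/490.70 = 41.084°.
sin δ = sin 29.10° × sin 41.084° = 0.31960, so δ = +18.639°.
cos h₀ = −tan(+23.0°) tan(+18.639°) = -0.1432, h₀ = 1.7145 rad.
Bracket: h₀ sin ϕ sin δ + cos ϕ cos δ sin h₀ = 1.7145×0.39073×0.31960 + 0.92050×0.94755×0.98970 = 0.214102 + 0.863236 = 1.077338.
Q̄ = (S_0/π) × [bracket] = (413/π) × 1.077338 = 141.6 W/m².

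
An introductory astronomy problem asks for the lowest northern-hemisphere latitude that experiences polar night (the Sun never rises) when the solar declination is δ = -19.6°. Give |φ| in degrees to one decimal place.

Polar night requires cos H₀ = −tan φ tan δ ≥ 1, i.e. tan φ tan δ ≤ −1.
The boundary is |tan φ| · |tan δ| = 1, so |φ| = 90° − |δ| = 90° − 19.6° = 70.4° in the northern hemisphere.

|φ| = 70.4°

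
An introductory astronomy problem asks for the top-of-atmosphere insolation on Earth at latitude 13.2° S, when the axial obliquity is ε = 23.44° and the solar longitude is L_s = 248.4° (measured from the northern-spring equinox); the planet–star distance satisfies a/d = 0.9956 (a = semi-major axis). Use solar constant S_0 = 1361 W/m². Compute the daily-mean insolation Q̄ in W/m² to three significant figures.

Q̄ ≈ 447 W/m²

Solar declination: sin δ = sin ε · sin L_s = sin 23.44° × sin 248.4° = -0.36985, so δ = -21.707°.
cos h₀ = −tan(-13.2°) tan(-21.707°) = -0.0934, h₀ = 1.6643 rad.
Bracket: h₀ sin ϕ sin δ + cos ϕ cos δ sin h₀ = 1.6643×-0.22835×-0.36985 + 0.97358×0.92909×0.99563 = 0.140559 + 0.900591 = 1.041150.
Inverse-square distance factor (a/d)² = 0.9956² = 0.991219.
Q̄ = (S_0/π) × 0.991219 × [bracket] = (1361/π) × 0.991219 × 1.041150 = 447.1 W/m².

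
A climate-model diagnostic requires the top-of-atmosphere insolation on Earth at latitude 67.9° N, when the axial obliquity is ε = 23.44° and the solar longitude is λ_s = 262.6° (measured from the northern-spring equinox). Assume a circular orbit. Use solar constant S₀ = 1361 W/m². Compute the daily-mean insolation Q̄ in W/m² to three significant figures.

Solar declination: sin δ = sin ε · sin λ_s = sin 23.44° × sin 262.6° = -0.39448, so δ = -23.233°.
cos H₀ = −tan(+67.9°) tan(-23.233°) = 1.0572 ≥ 1 ⇒ polar night, H₀ = 0 and Q̄ = 0.

Q̄ ≈ 0.00 W/m²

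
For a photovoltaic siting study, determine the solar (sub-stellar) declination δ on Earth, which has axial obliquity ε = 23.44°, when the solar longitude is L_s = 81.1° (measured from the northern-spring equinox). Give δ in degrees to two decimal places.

sin δ = sin ε · sin L_s = sin 23.44° × sin 81.1° = 0.392999.
δ = arcsin(0.392999) = +23.14°.

δ = +23.14°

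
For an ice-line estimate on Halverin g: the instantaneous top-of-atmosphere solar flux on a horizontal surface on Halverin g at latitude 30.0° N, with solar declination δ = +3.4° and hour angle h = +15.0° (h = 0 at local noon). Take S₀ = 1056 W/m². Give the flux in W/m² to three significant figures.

cos θ_z = sin φ sin δ + cos φ cos δ cos h = 0.029653 + 0.835044 = 0.864697.
Flux = S₀ · cos θ_z = 1056 × 0.864697 = 913.1 W/m².

913 W/m²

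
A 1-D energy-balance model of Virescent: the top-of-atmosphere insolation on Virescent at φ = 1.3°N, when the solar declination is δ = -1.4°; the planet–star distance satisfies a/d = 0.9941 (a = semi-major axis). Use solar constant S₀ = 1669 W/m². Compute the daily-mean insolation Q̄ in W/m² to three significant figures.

cos H₀ = −tan(+1.3°) tan(-1.400°) = 0.0006, H₀ = 1.5702 rad.
Bracket: H₀ sin φ sin δ + cos φ cos δ sin H₀ = 1.5702×0.02269×-0.02443 + 0.99974×0.99970×1.00000 = -0.000870 + 0.999440 = 0.998570.
Inverse-square distance factor (a/d)² = 0.9941² = 0.988235.
Q̄ = (S₀/π) × 0.988235 × [bracket] = (1669/π) × 0.988235 × 0.998570 = 524.3 W/m².

Q̄ ≈ 524 W/m²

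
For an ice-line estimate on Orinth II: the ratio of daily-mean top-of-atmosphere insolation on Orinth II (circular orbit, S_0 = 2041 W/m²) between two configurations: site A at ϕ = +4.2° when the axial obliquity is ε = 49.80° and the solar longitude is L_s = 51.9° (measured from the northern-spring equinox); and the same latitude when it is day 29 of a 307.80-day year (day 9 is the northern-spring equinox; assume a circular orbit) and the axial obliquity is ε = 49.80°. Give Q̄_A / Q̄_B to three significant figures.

— Configuration A (ϕ=+4.2°):
Solar declination: sin δ = sin ε · sin L_s = sin 49.80° × sin 51.9° = 0.60106, so δ = +36.946°.
cos h₀ = −tan(+4.2°) tan(+36.946°) = -0.0552, h₀ = 1.6261 rad.
Bracket: h₀ sin ϕ sin δ + cos ϕ cos δ sin h₀ = 1.6261×0.07324×0.60106 + 0.99731×0.79921×0.99847 = 0.071584 + 0.795841 = 0.867425.
Q̄ = (S_0/π) × [bracket] = (2041/π) × 0.867425 = 563.54 W/m².
— Configuration B (ϕ=+4.2°):
Solar longitude: L_s = 360° × (29 − 9)/307.80 = 23.392°.
sin δ = sin 49.80° × sin 23.392° = 0.30324, so δ = +17.652°.
cos h₀ = −tan(+4.2°) tan(+17.652°) = -0.0234, h₀ = 1.5942 rad.
Bracket: h₀ sin ϕ sin δ + cos ϕ cos δ sin h₀ = 1.5942×0.07324×0.30324 + 0.99731×0.95291×0.99973 = 0.035406 + 0.950090 = 0.985496.
Q̄ = (S_0/π) × [bracket] = (2041/π) × 0.985496 = 640.25 W/m².
Ratio Q̄_A / Q̄_B = 563.54 / 640.25 = 0.8802.

Q̄_A / Q̄_B ≈ 0.880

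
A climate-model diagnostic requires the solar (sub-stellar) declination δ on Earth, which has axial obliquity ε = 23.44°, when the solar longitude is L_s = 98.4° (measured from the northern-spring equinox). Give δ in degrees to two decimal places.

δ = +23.17°

sin δ = sin ε · sin L_s = sin 23.44° × sin 98.4° = 0.393521.
δ = arcsin(0.393521) = +23.17°.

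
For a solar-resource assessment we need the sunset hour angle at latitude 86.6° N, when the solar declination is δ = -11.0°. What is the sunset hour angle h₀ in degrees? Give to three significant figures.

cos h₀ = −tan ϕ · tan δ = 3.2718 ≥ 1, so the Sun never rises (polar night) and h₀ = 0.

h₀ = 0.00°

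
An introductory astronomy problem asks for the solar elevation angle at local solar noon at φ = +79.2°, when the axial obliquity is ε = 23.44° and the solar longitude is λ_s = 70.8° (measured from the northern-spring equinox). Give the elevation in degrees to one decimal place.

Solar declination: sin δ = sin ε · sin λ_s = sin 23.44° × sin 70.8° = 0.37566, so δ = +22.065°.
At local noon the hour angle is zero, so the zenith angle equals |φ − δ| = |+79.2° − (+22.065°)| = 57.135°.
Elevation = 90° − 57.135° = 32.9°.

32.9°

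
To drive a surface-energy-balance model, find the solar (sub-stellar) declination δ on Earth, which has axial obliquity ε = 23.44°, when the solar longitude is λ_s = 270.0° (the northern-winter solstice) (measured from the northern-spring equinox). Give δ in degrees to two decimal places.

sin δ = sin ε · sin λ_s = sin 23.44° × sin 270.0° = -0.397789.
δ = arcsin(-0.397789) = -23.44°.

δ = -23.44°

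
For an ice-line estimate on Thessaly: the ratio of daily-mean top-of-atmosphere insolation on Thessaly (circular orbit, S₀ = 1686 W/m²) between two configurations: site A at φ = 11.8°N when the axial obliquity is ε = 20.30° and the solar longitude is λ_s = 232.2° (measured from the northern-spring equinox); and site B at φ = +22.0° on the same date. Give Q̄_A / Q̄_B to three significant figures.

Q̄_A / Q̄_B ≈ 1.16

— Configuration A (φ=+11.8°):
Solar declination: sin δ = sin ε · sin λ_s = sin 20.30° × sin 232.2° = -0.27413, so δ = -15.910°.
cos H₀ = −tan(+11.8°) tan(-15.910°) = 0.0596, H₀ = 1.5112 rad.
Bracket: H₀ sin φ sin δ + cos φ cos δ sin H₀ = 1.5112×0.20450×-0.27413 + 0.97887×0.96169×0.99823 = -0.084717 + 0.939703 = 0.854986.
Q̄ = (S₀/π) × [bracket] = (1686/π) × 0.854986 = 458.85 W/m².
— Configuration B (φ=+22.0°):
cos H₀ = −tan(+22.0°) tan(-15.910°) = 0.1152, H₀ = 1.4554 rad.
Bracket: H₀ sin φ sin δ + cos φ cos δ sin H₀ = 1.4554×0.37461×-0.27413 + 0.92718×0.96169×0.99335 = -0.149458 + 0.885730 = 0.736272.
Q̄ = (S₀/π) × [bracket] = (1686/π) × 0.736272 = 395.14 W/m².
Ratio Q̄_A / Q̄_B = 458.85 / 395.14 = 1.161.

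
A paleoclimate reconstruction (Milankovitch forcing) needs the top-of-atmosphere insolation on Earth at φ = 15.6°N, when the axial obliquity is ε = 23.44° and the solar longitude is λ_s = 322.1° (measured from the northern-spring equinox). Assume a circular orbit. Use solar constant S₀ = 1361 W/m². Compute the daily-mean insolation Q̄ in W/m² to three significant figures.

Solar declination: sin δ = sin ε · sin λ_s = sin 23.44° × sin 322.1° = -0.24436, so δ = -14.144°.
cos H₀ = −tan(+15.6°) tan(-14.144°) = 0.0704, H₀ = 1.5004 rad.
Bracket: H₀ sin φ sin δ + cos φ cos δ sin H₀ = 1.5004×0.26892×-0.24436 + 0.96316×0.96969×0.99752 = -0.098596 + 0.931650 = 0.833054.
Q̄ = (S₀/π) × [bracket] = (1361/π) × 0.833054 = 360.9 W/m².

Q̄ ≈ 361 W/m²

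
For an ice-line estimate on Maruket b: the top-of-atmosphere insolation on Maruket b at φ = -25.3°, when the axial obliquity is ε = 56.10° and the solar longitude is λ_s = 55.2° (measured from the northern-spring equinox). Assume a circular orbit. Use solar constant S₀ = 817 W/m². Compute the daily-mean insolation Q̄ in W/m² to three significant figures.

Q̄ ≈ 70.0 W/m²

Solar declination: sin δ = sin ε · sin λ_s = sin 56.10° × sin 55.2° = 0.68156, so δ = +42.966°.
cos H₀ = −tan(-25.3°) tan(+42.966°) = 0.4403, H₀ = 1.1149 rad.
Bracket: H₀ sin φ sin δ + cos φ cos δ sin H₀ = 1.1149×-0.42736×0.68156 + 0.90408×0.73176×0.89786 = -0.324739 + 0.593997 = 0.269258.
Q̄ = (S₀/π) × [bracket] = (817/π) × 0.269258 = 70.02 W/m².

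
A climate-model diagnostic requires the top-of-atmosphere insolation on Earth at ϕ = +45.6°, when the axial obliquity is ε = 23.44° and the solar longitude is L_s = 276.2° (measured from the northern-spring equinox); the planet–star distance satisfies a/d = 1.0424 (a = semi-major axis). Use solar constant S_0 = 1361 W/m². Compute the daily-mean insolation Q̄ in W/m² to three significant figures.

Solar declination: sin δ = sin ε · sin L_s = sin 23.44° × sin 276.2° = -0.39546, so δ = -23.295°.
cos h₀ = −tan(+45.6°) tan(-23.295°) = 0.4397, h₀ = 1.1156 rad.
Bracket: h₀ sin ϕ sin δ + cos ϕ cos δ sin h₀ = 1.1156×0.71447×-0.39546 + 0.69966×0.91848×0.89816 = -0.315206 + 0.577179 = 0.261973.
Inverse-square distance factor (a/d)² = 1.0424² = 1.086598.
Q̄ = (S_0/π) × 1.086598 × [bracket] = (1361/π) × 1.086598 × 0.261973 = 123.3 W/m².

Q̄ ≈ 123 W/m²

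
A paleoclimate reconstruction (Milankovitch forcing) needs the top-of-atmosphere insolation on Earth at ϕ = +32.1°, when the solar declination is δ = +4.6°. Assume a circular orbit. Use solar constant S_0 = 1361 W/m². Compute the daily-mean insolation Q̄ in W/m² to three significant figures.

cos h₀ = −tan(+32.1°) tan(+4.600°) = -0.0505, h₀ = 1.6213 rad.
Bracket: h₀ sin ϕ sin δ + cos ϕ cos δ sin h₀ = 1.6213×0.53140×0.08020 + 0.84712×0.99678×0.99873 = 0.069097 + 0.843320 = 0.912417.
Q̄ = (S_0/π) × [bracket] = (1361/π) × 0.912417 = 395.3 W/m².

Q̄ ≈ 395 W/m²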